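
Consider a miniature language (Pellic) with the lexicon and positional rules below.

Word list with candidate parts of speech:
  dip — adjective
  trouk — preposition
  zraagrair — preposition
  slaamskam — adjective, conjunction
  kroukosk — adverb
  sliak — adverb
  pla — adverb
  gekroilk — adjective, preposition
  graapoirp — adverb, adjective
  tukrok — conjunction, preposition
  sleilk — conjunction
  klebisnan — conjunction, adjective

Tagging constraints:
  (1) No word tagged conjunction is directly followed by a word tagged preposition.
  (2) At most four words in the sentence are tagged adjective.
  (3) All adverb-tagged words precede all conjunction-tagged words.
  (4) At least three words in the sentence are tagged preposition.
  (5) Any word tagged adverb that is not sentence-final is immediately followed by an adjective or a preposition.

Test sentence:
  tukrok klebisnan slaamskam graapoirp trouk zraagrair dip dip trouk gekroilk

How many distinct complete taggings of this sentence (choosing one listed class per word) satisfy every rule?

Candidates per position — 1:tukrok {conjunction,preposition}; 2:klebisnan {conjunction,adjective}; 3:slaamskam {adjective,conjunction}; 4:graapoirp {adverb,adjective}; 5:trouk {preposition}; 6:zraagrair {preposition}; 7:dip {adjective}; 8:dip {adjective}; 9:trouk {preposition}; 10:gekroilk {adjective,preposition}.
There are 32 candidate sequences in total.
Checking each against the rules leaves 9 sequences.
Count = 9.

9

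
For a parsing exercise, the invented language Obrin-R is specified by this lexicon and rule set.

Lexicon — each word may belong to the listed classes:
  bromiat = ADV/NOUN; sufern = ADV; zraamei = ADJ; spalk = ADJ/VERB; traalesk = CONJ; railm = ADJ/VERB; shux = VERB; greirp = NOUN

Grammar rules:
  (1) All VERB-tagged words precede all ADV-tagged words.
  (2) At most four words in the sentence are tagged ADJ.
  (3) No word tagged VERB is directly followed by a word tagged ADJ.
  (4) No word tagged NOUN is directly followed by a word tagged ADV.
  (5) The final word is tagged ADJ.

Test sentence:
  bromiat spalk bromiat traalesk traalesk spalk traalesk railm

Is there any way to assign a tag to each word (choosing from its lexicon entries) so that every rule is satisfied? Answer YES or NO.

Candidates per position — 1:bromiat {ADV,NOUN}; 2:spalk {ADJ,VERB}; 3:bromiat {ADV,NOUN}; 4:traalesk {CONJ}; 5:traalesk {CONJ}; 6:spalk {ADJ,VERB}; 7:traalesk {CONJ}; 8:railm {ADJ,VERB}.
One satisfying assignment: NOUN VERB NOUN CONJ CONJ ADJ CONJ ADJ.
Checking: rule 1 holds; rule 2 holds; rule 3 holds; rule 4 holds; rule 5 holds.

YES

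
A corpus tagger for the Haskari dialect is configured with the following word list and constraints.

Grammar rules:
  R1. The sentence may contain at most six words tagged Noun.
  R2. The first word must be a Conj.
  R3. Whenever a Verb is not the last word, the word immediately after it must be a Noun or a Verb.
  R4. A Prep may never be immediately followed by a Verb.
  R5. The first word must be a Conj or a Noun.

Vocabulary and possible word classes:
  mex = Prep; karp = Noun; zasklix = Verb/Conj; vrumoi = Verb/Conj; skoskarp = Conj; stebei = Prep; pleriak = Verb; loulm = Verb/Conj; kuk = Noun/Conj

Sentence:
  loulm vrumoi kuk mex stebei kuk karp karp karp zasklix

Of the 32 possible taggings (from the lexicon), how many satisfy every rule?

Candidates per position — 1:loulm {Verb,Conj}; 2:vrumoi {Verb,Conj}; 3:kuk {Noun,Conj}; 4:mex {Prep}; 5:stebei {Prep}; 6:kuk {Noun,Conj}; 7:karp {Noun}; 8:karp {Noun}; 9:karp {Noun}; 10:zasklix {Verb,Conj}.
There are 32 candidate sequences in total.
Checking each against the rules leaves 12 sequences.
Count = 12.

12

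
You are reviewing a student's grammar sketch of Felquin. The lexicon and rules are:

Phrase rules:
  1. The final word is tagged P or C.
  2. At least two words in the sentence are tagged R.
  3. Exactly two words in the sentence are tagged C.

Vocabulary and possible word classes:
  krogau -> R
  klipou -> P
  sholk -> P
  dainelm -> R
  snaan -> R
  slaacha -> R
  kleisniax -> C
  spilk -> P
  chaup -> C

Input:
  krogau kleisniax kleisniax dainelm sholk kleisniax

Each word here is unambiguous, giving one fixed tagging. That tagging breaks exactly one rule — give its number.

Fixed tagging: R C C R P C.
Applying the rules: R1 ok, R2 ok, R3 fails.
Only rule 3 fails.

3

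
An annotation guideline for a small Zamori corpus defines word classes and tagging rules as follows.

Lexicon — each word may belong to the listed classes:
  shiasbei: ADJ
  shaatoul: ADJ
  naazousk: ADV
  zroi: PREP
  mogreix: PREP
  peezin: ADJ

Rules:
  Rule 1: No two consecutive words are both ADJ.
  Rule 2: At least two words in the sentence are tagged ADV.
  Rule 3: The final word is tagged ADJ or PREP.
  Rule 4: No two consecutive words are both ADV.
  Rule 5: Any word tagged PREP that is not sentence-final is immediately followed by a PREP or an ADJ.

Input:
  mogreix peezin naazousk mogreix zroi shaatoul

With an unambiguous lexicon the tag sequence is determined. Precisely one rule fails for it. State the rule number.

2

Fixed tagging: PREP ADJ ADV PREP PREP ADJ.
Applying the rules: R1 pass, R2 fail, R3 pass, R4 pass, R5 pass.
Only rule 2 fails.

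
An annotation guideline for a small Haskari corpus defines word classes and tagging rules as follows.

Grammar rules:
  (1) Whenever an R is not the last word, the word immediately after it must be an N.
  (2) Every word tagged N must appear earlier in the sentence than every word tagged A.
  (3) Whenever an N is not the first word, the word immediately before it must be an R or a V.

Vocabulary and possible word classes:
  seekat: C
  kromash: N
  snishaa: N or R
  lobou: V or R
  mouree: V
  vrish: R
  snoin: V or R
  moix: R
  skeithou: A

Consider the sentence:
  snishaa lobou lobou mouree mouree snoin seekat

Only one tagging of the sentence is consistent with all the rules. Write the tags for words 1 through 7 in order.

N V V V V V C

Candidates per position — 1:snishaa {N,R}; 2:lobou {V,R}; 3:lobou {V,R}; 4:mouree {V}; 5:mouree {V}; 6:snoin {V,R}; 7:seekat {C}.
Word 1 cannot be R — rule 1 would then fail for every completion. It is N.
Word 2 cannot be R — rule 1 would then fail for every completion. It is V.
Word 3 cannot be R — rule 1 would then fail for every completion. It is V.
Word 6 cannot be R — rule 1 would then fail for every completion. It is V.
So the tagging must be: N V V V V V C.
Rule-by-rule: rule 1 ✓; rule 2 ✓; rule 3 ✓.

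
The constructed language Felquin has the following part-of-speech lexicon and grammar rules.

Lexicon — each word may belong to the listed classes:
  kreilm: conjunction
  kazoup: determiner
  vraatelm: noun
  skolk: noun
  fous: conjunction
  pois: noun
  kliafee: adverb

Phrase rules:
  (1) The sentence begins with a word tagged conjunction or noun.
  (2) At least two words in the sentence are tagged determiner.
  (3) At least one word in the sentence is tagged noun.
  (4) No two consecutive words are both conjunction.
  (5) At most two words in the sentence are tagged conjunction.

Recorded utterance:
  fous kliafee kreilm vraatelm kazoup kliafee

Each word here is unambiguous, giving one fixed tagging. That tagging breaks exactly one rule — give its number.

2

Fixed tagging: conjunction adverb conjunction noun determiner adverb.
Checking each rule: R1 pass, R2 fail, R3 pass, R4 pass, R5 pass.
Only rule 2 fails.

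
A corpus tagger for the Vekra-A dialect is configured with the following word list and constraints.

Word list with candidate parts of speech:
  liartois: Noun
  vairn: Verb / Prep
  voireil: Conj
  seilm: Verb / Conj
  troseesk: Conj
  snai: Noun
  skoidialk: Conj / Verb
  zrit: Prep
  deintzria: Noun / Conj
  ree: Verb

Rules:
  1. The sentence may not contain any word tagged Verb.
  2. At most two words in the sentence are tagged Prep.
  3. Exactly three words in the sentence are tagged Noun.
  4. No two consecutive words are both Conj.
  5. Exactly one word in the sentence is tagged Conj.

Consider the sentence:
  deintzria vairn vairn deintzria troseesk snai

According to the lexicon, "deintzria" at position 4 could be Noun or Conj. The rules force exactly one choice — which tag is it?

Noun

Candidates per position — 1:deintzria {Noun,Conj}; 2:vairn {Verb,Prep}; 3:vairn {Verb,Prep}; 4:deintzria {Noun,Conj}; 5:troseesk {Conj}; 6:snai {Noun}.
Position 1: tagging it Conj would leave rule 3 unsatisfiable, so it must be Noun.
Position 2: tagging it Verb would leave rule 1 unsatisfiable, so it must be Prep.
Position 3: tagging it Verb would leave rule 1 unsatisfiable, so it must be Prep.
Position 4: tagging it Conj would leave rule 3 unsatisfiable, so it must be Noun.
That leaves exactly one tagging: Noun Prep Prep Noun Conj Noun.
Verifying each rule — rule 1 satisfied; rule 2 satisfied; rule 3 satisfied; rule 4 satisfied; rule 5 satisfied.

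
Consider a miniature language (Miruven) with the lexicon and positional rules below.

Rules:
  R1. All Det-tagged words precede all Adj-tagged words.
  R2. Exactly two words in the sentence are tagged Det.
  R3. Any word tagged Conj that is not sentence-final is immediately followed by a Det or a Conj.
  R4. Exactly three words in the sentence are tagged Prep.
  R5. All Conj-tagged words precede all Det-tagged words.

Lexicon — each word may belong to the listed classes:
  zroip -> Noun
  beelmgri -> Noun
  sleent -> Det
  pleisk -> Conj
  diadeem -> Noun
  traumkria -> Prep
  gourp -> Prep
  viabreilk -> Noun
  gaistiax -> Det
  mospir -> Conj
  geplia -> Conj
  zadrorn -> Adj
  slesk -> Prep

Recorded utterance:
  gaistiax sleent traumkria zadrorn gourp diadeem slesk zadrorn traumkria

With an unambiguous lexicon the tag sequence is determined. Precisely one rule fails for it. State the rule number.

4

Fixed tagging: Det Det Prep Adj Prep Noun Prep Adj Prep.
Rule check: R1 holds, R2 holds, R3 holds, R4 violated, R5 holds.
Only rule 4 fails.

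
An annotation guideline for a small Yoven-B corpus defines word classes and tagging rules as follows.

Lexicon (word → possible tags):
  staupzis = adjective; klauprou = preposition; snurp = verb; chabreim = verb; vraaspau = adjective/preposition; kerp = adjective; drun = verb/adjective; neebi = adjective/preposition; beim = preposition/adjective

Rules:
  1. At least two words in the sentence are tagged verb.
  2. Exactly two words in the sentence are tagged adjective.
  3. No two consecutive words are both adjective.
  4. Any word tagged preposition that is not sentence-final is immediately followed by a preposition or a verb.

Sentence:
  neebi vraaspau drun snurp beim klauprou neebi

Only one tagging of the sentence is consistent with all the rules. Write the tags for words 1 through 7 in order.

adjective preposition verb verb adjective preposition preposition

Candidates per position — 1:neebi {adjective,preposition}; 2:vraaspau {adjective,preposition}; 3:drun {verb,adjective}; 4:snurp {verb}; 5:beim {preposition,adjective}; 6:klauprou {preposition}; 7:neebi {adjective,preposition}.
Word 3 cannot be adjective — rule 1 would then fail for every completion. It is verb.
Word 7 cannot be adjective — rule 4 would then fail for every completion. It is preposition.
The remaining ambiguous positions (1, 2, 5) are resolved jointly — only one combination satisfies every rule.
That leaves exactly one tagging: adjective preposition verb verb adjective preposition preposition.
Checking: rule 1 holds; rule 2 holds; rule 3 holds; rule 4 holds.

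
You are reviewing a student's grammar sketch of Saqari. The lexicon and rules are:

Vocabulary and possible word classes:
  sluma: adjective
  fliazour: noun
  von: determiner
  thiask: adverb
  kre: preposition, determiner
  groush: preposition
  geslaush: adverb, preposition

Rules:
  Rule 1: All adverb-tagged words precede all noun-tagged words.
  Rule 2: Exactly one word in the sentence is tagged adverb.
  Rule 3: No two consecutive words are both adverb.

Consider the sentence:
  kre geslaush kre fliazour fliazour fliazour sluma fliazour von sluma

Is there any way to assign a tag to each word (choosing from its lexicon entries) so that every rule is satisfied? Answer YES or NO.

YES

Candidates per position — 1:kre {preposition,determiner}; 2:geslaush {adverb,preposition}; 3:kre {preposition,determiner}; 4:fliazour {noun}; 5:fliazour {noun}; 6:fliazour {noun}; 7:sluma {adjective}; 8:fliazour {noun}; 9:von {determiner}; 10:sluma {adjective}.
One satisfying assignment: preposition adverb determiner noun noun noun adjective noun determiner adjective.
Checking: rule 1 holds; rule 2 holds; rule 3 holds.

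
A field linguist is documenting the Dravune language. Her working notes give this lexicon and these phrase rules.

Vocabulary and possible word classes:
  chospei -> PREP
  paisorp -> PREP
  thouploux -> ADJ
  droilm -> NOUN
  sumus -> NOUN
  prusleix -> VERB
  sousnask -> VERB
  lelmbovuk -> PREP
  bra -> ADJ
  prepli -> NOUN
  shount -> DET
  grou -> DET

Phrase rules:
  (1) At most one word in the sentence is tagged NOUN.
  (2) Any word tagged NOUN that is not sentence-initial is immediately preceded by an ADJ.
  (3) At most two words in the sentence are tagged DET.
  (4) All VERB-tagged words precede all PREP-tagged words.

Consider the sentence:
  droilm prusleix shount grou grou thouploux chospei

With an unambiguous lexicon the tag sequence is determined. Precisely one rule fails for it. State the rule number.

Fixed tagging: NOUN VERB DET DET DET ADJ PREP.
Checking each rule: R1 ok, R2 ok, R3 fails, R4 ok.
Only rule 3 fails.

3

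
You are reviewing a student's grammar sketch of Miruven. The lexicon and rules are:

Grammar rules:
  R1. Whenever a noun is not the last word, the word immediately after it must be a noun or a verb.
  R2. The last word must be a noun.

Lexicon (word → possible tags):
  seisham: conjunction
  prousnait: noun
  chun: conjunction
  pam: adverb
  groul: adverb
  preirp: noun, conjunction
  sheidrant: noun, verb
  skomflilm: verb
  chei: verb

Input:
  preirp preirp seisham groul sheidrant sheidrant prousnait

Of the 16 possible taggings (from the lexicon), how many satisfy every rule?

Candidates per position — 1:preirp {noun,conjunction}; 2:preirp {noun,conjunction}; 3:seisham {conjunction}; 4:groul {adverb}; 5:sheidrant {noun,verb}; 6:sheidrant {noun,verb}; 7:prousnait {noun}.
There are 16 candidate sequences in total.
The sequences that satisfy every rule: conjunction conjunction conjunction adverb noun noun noun; conjunction conjunction conjunction adverb noun verb noun; conjunction conjunction conjunction adverb verb noun noun; conjunction conjunction conjunction adverb verb verb noun.
Count = 4.

4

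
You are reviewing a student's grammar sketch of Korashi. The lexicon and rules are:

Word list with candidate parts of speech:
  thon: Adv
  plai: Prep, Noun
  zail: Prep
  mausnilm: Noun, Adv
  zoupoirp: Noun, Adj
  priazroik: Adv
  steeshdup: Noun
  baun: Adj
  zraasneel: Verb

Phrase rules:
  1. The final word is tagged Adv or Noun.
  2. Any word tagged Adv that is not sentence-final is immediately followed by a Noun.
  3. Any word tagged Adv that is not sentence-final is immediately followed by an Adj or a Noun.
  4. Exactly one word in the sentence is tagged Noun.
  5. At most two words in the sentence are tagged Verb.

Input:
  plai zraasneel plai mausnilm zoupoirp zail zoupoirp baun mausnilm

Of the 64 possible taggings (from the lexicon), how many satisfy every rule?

Candidates per position — 1:plai {Prep,Noun}; 2:zraasneel {Verb}; 3:plai {Prep,Noun}; 4:mausnilm {Noun,Adv}; 5:zoupoirp {Noun,Adj}; 6:zail {Prep}; 7:zoupoirp {Noun,Adj}; 8:baun {Adj}; 9:mausnilm {Noun,Adv}.
There are 64 candidate sequences in total.
The sequences that satisfy every rule: Prep Verb Prep Noun Adj Prep Adj Adj Adv; Prep Verb Prep Adv Noun Prep Adj Adj Adv.
Count = 2.

2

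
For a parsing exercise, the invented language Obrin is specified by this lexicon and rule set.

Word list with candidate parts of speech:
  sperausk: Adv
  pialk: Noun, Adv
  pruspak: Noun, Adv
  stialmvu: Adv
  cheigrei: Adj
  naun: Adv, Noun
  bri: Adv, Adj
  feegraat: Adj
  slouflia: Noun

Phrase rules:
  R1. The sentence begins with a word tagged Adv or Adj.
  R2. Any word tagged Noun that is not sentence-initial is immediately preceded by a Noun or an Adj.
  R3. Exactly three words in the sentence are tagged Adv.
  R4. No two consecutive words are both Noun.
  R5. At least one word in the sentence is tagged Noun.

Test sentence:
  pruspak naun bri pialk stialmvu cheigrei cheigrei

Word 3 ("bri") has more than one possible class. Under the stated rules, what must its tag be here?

Candidates per position — 1:pruspak {Noun,Adv}; 2:naun {Adv,Noun}; 3:bri {Adv,Adj}; 4:pialk {Noun,Adv}; 5:stialmvu {Adv}; 6:cheigrei {Adj}; 7:cheigrei {Adj}.
Position 1: tagging it Noun would leave rule 1 unsatisfiable, so it must be Adv.
Position 2: tagging it Noun would leave rule 2 unsatisfiable, so it must be Adv.
Position 3: tagging it Adv would leave rule 3 unsatisfiable, so it must be Adj.
Position 4: tagging it Adv would leave rule 3 unsatisfiable, so it must be Noun.
That leaves exactly one tagging: Adv Adv Adj Noun Adv Adj Adj.
Check: rule 1 ✓; rule 2 ✓; rule 3 ✓; rule 4 ✓; rule 5 ✓.

Adj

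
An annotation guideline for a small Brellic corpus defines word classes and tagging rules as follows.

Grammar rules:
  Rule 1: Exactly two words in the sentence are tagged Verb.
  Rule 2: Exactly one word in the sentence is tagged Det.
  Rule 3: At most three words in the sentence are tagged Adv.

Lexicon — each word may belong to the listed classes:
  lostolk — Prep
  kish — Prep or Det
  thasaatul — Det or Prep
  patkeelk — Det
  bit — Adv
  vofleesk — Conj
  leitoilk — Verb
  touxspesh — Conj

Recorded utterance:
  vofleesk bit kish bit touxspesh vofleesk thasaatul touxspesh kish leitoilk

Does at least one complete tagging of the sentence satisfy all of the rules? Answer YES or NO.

NO

Candidates per position — 1:vofleesk {Conj}; 2:bit {Adv}; 3:kish {Prep,Det}; 4:bit {Adv}; 5:touxspesh {Conj}; 6:vofleesk {Conj}; 7:thasaatul {Det,Prep}; 8:touxspesh {Conj}; 9:kish {Prep,Det}; 10:leitoilk {Verb}.
Rule 1 cannot be satisfied by any choice of tags from the lexicon.
So there is no consistent tagging.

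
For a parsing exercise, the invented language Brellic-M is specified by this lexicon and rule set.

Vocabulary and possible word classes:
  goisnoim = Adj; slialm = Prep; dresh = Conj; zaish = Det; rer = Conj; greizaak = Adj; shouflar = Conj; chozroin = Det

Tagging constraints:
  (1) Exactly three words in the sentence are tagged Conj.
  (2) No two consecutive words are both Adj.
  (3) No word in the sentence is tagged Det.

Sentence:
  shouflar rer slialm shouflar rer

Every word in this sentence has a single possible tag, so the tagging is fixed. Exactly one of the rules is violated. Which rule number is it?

Fixed tagging: Conj Conj Prep Conj Conj.
Applying the rules: R1 fails, R2 ok, R3 ok.
Only rule 1 fails.

1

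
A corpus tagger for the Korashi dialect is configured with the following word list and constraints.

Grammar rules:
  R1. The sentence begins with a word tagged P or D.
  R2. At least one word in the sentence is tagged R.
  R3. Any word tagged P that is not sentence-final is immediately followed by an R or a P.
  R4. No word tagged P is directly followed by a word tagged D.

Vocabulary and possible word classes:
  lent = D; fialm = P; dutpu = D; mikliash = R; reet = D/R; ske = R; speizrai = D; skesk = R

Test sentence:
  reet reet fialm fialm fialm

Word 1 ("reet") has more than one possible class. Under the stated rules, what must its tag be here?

D

Candidates per position — 1:reet {D,R}; 2:reet {D,R}; 3:fialm {P}; 4:fialm {P}; 5:fialm {P}.
If word 1 were R, no tagging could satisfy rule 1; so word 1 is D.
If word 2 were D, no tagging could satisfy rule 2; so word 2 is R.
So the tagging must be: D R P P P.
Rule-by-rule: rule 1 ok; rule 2 ok; rule 3 ok; rule 4 ok.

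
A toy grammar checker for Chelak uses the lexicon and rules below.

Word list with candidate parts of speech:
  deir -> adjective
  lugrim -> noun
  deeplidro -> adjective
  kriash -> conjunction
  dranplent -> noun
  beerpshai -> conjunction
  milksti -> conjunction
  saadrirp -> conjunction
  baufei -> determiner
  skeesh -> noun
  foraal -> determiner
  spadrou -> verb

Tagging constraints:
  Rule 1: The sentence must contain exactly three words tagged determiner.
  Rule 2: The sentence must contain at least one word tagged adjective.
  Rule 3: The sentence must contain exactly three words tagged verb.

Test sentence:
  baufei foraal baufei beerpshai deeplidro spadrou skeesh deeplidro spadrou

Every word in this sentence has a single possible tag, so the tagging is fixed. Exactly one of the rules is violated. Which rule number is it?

Fixed tagging: determiner determiner determiner conjunction adjective verb noun adjective verb.
Rule check: R1 ok, R2 ok, R3 fails.
Only rule 3 fails.

3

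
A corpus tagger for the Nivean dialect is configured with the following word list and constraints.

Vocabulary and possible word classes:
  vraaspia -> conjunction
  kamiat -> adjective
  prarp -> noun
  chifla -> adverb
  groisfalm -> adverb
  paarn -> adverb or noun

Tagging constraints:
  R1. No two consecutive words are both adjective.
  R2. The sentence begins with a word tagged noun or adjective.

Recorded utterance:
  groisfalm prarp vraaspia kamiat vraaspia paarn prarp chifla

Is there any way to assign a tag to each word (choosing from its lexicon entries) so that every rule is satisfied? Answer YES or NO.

NO

Candidates per position — 1:groisfalm {adverb}; 2:prarp {noun}; 3:vraaspia {conjunction}; 4:kamiat {adjective}; 5:vraaspia {conjunction}; 6:paarn {adverb,noun}; 7:prarp {noun}; 8:chifla {adverb}.
Rule 2 cannot be satisfied by any choice of tags from the lexicon.
So there is no consistent tagging.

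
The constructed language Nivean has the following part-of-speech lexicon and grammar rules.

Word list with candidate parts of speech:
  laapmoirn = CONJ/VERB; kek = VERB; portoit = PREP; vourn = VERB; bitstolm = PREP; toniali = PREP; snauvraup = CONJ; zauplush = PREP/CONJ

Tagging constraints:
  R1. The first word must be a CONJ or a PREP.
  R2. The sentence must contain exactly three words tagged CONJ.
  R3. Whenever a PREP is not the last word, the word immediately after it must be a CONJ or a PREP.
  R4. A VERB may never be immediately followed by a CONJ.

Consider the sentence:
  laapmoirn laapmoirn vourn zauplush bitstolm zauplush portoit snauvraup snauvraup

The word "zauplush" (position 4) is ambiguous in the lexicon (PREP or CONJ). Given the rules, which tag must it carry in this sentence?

PREP

Candidates per position — 1:laapmoirn {CONJ,VERB}; 2:laapmoirn {CONJ,VERB}; 3:vourn {VERB}; 4:zauplush {PREP,CONJ}; 5:bitstolm {PREP}; 6:zauplush {PREP,CONJ}; 7:portoit {PREP}; 8:snauvraup {CONJ}; 9:snauvraup {CONJ}.
Position 1: VERB is ruled out by rule 1; that leaves CONJ.
Position 2: CONJ is ruled out by rule 2; that leaves VERB.
Position 4: CONJ is ruled out by rule 2; that leaves PREP.
Position 6: CONJ is ruled out by rule 2; that leaves PREP.
The only consistent sequence is: CONJ VERB VERB PREP PREP PREP PREP CONJ CONJ.
Checking: rule 1 holds; rule 2 holds; rule 3 holds; rule 4 holds.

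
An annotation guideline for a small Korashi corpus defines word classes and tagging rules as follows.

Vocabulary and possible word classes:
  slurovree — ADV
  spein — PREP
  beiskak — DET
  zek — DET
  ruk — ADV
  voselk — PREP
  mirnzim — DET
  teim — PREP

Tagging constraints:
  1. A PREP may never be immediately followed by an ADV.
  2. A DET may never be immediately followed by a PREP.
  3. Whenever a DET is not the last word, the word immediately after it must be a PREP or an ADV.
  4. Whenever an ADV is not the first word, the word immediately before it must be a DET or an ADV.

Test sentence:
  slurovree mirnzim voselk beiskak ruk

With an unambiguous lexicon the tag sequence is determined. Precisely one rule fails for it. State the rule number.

2

Fixed tagging: ADV DET PREP DET ADV.
Applying the rules: R1 ✓, R2 ✗, R3 ✓, R4 ✓.
Only rule 2 fails.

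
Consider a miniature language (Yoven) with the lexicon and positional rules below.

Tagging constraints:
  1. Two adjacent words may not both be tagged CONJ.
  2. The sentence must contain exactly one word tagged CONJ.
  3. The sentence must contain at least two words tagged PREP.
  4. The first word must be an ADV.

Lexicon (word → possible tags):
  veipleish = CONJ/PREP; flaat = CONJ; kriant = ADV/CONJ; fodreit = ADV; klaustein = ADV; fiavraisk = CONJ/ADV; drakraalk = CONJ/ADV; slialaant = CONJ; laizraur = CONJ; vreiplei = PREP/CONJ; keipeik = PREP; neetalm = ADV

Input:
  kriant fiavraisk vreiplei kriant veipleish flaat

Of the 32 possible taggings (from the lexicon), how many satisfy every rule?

1

Candidates per position — 1:kriant {ADV,CONJ}; 2:fiavraisk {CONJ,ADV}; 3:vreiplei {PREP,CONJ}; 4:kriant {ADV,CONJ}; 5:veipleish {CONJ,PREP}; 6:flaat {CONJ}.
There are 32 candidate sequences in total.
The sequences that satisfy every rule: ADV ADV PREP ADV PREP CONJ.
Count = 1.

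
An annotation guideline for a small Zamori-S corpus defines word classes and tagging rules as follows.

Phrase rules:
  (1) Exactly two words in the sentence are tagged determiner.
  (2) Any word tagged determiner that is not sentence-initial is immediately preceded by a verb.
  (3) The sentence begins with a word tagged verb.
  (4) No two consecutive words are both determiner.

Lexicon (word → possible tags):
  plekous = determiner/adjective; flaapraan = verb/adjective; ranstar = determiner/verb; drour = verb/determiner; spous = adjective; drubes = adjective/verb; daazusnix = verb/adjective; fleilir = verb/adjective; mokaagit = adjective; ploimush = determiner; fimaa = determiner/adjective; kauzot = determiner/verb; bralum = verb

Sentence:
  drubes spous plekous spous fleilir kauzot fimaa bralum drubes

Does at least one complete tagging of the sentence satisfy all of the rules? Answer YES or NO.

NO

Candidates per position — 1:drubes {adjective,verb}; 2:spous {adjective}; 3:plekous {determiner,adjective}; 4:spous {adjective}; 5:fleilir {verb,adjective}; 6:kauzot {determiner,verb}; 7:fimaa {determiner,adjective}; 8:bralum {verb}; 9:drubes {adjective,verb}.
Every candidate sequence violates at least one rule; no consistent tagging exists.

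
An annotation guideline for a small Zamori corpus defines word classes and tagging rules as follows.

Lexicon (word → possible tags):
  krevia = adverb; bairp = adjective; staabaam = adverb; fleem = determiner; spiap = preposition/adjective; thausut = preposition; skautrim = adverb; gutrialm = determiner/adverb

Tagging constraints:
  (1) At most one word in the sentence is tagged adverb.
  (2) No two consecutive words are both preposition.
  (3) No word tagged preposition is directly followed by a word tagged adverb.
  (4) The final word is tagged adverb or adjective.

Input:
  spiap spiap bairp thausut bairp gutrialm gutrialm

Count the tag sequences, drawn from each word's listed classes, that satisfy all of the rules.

3

Candidates per position — 1:spiap {preposition,adjective}; 2:spiap {preposition,adjective}; 3:bairp {adjective}; 4:thausut {preposition}; 5:bairp {adjective}; 6:gutrialm {determiner,adverb}; 7:gutrialm {determiner,adverb}.
There are 16 candidate sequences in total.
The sequences that satisfy every rule: preposition adjective adjective preposition adjective determiner adverb; adjective preposition adjective preposition adjective determiner adverb; adjective adjective adjective preposition adjective determiner adverb.
Count = 3.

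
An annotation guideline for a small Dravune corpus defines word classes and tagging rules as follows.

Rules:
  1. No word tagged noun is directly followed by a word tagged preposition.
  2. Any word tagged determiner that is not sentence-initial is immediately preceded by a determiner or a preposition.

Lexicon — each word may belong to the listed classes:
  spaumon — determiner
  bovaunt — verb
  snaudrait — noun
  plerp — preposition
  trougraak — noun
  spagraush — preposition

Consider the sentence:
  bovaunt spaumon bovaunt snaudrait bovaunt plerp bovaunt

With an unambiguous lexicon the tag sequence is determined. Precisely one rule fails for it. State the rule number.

Fixed tagging: verb determiner verb noun verb preposition verb.
Checking each rule: R1 ✓, R2 ✗.
Only rule 2 fails.

2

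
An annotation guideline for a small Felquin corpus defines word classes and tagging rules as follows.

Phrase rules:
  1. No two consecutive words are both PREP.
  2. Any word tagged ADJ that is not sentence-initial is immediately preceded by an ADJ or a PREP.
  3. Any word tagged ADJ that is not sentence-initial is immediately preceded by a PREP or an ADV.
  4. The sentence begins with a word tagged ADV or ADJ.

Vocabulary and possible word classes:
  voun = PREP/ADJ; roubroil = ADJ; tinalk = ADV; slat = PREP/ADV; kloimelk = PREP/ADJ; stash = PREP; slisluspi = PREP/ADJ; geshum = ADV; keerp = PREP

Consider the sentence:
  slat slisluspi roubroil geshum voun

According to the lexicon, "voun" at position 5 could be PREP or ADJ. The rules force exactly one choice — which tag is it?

PREP

Candidates per position — 1:slat {PREP,ADV}; 2:slisluspi {PREP,ADJ}; 3:roubroil {ADJ}; 4:geshum {ADV}; 5:voun {PREP,ADJ}.
If word 1 were PREP, no tagging could satisfy rule 4; so word 1 is ADV.
If word 2 were ADJ, no tagging could satisfy rule 2; so word 2 is PREP.
If word 5 were ADJ, no tagging could satisfy rule 2; so word 5 is PREP.
That leaves exactly one tagging: ADV PREP ADJ ADV PREP.
Rule-by-rule: rule 1 ✓; rule 2 ✓; rule 3 ✓; rule 4 ✓.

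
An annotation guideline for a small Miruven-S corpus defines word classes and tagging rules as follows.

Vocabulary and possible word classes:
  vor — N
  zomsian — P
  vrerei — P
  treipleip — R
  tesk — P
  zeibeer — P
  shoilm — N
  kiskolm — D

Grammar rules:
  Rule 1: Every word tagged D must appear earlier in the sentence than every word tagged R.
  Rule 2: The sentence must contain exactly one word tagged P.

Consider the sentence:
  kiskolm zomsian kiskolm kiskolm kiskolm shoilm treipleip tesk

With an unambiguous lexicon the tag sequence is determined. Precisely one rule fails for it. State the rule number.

Fixed tagging: D P D D D N R P.
Applying the rules: R1 holds, R2 violated.
Only rule 2 fails.

2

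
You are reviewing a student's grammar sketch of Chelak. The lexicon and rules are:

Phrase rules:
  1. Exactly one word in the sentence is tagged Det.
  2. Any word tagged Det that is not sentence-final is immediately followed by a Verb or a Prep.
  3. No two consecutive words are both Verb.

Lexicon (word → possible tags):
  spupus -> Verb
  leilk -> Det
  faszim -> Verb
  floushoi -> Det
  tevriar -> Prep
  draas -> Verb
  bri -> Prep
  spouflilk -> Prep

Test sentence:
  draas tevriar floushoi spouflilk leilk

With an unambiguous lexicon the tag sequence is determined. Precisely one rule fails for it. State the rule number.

Fixed tagging: Verb Prep Det Prep Det.
Rule check: R1 ✗, R2 ✓, R3 ✓.
Only rule 1 fails.

1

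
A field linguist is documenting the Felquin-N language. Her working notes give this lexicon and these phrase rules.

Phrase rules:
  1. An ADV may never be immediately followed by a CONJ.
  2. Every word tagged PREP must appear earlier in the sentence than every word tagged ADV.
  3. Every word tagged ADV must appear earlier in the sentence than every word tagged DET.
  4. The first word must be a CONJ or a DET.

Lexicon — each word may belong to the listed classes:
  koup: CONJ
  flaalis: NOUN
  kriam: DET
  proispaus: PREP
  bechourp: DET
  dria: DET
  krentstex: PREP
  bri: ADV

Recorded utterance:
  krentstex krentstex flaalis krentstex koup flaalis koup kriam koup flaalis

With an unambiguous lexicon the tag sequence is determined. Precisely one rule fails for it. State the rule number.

Fixed tagging: PREP PREP NOUN PREP CONJ NOUN CONJ DET CONJ NOUN.
Rule check: R1 holds, R2 holds, R3 holds, R4 violated.
Only rule 4 fails.

4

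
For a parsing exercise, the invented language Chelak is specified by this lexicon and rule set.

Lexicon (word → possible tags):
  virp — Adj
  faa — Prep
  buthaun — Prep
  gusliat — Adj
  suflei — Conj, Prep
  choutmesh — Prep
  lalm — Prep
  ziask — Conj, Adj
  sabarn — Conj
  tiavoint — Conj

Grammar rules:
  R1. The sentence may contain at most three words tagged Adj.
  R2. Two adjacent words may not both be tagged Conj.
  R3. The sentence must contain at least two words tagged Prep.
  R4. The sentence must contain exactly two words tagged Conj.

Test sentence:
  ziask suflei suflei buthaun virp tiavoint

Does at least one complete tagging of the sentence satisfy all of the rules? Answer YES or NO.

Candidates per position — 1:ziask {Conj,Adj}; 2:suflei {Conj,Prep}; 3:suflei {Conj,Prep}; 4:buthaun {Prep}; 5:virp {Adj}; 6:tiavoint {Conj}.
One satisfying assignment: Adj Prep Conj Prep Adj Conj.
Check: rule 1 satisfied; rule 2 satisfied; rule 3 satisfied; rule 4 satisfied.

YES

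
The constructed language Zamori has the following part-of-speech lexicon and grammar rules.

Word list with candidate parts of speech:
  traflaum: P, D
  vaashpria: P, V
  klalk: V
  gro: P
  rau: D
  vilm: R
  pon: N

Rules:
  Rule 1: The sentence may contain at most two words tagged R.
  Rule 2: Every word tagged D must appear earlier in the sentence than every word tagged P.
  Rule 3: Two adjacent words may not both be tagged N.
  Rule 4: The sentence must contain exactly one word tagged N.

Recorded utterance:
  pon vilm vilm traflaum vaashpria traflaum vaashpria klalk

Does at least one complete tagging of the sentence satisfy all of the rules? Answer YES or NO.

YES

Candidates per position — 1:pon {N}; 2:vilm {R}; 3:vilm {R}; 4:traflaum {P,D}; 5:vaashpria {P,V}; 6:traflaum {P,D}; 7:vaashpria {P,V}; 8:klalk {V}.
One satisfying assignment: N R R D V D P V.
Rule-by-rule: rule 1 ✓; rule 2 ✓; rule 3 ✓; rule 4 ✓.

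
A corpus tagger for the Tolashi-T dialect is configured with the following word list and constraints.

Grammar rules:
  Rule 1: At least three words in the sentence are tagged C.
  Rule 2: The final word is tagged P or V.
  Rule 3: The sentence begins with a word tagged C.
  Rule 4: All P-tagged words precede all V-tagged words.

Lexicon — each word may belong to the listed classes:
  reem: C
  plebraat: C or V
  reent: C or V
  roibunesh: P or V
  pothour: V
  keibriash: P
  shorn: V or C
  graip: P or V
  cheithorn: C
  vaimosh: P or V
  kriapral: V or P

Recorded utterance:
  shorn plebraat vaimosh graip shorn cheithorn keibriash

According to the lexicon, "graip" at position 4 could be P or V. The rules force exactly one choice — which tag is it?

P

Candidates per position — 1:shorn {V,C}; 2:plebraat {C,V}; 3:vaimosh {P,V}; 4:graip {P,V}; 5:shorn {V,C}; 6:cheithorn {C}; 7:keibriash {P}.
If word 1 were V, no tagging could satisfy rule 3; so word 1 is C.
If word 2 were V, no tagging could satisfy rule 4; so word 2 is C.
If word 3 were V, no tagging could satisfy rule 4; so word 3 is P.
If word 4 were V, no tagging could satisfy rule 4; so word 4 is P.
If word 5 were V, no tagging could satisfy rule 4; so word 5 is C.
So the tagging must be: C C P P C C P.
Verifying each rule — rule 1 ok; rule 2 ok; rule 3 ok; rule 4 ok.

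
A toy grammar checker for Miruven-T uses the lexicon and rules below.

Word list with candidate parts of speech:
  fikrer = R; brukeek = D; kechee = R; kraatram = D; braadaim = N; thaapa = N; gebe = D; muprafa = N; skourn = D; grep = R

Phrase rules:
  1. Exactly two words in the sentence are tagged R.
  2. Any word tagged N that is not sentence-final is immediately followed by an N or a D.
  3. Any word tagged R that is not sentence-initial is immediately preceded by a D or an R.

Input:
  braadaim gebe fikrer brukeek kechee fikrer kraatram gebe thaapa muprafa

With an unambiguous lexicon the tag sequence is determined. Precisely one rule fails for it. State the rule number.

1

Fixed tagging: N D R D R R D D N N.
Checking each rule: R1 ✗, R2 ✓, R3 ✓.
Only rule 1 fails.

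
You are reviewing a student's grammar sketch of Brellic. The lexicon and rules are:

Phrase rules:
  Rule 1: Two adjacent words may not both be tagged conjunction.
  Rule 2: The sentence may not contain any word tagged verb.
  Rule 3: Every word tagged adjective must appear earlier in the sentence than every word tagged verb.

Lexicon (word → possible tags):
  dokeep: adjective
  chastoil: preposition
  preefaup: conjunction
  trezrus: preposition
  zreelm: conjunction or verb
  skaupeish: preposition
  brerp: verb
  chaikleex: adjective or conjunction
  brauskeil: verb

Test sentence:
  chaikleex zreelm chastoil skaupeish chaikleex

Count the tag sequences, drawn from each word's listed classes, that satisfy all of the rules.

2

Candidates per position — 1:chaikleex {adjective,conjunction}; 2:zreelm {conjunction,verb}; 3:chastoil {preposition}; 4:skaupeish {preposition}; 5:chaikleex {adjective,conjunction}.
There are 8 candidate sequences in total.
The sequences that satisfy every rule: adjective conjunction preposition preposition adjective; adjective conjunction preposition preposition conjunction.
Count = 2.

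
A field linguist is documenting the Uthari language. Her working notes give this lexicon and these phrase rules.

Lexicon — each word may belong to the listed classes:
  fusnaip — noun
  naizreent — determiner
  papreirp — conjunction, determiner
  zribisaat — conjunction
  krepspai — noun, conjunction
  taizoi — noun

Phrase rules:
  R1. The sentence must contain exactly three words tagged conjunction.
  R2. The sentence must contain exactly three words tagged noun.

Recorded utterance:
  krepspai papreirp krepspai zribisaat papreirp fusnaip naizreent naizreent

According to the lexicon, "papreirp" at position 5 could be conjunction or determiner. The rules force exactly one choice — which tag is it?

conjunction

Candidates per position — 1:krepspai {noun,conjunction}; 2:papreirp {conjunction,determiner}; 3:krepspai {noun,conjunction}; 4:zribisaat {conjunction}; 5:papreirp {conjunction,determiner}; 6:fusnaip {noun}; 7:naizreent {determiner}; 8:naizreent {determiner}.
Word 1 cannot be conjunction — rule 2 would then fail for every completion. It is noun.
Word 3 cannot be conjunction — rule 2 would then fail for every completion. It is noun.
Word 5 cannot be determiner — rule 1 would then fail for every completion. It is conjunction.
Word 2 cannot be determiner — rule 1 would then fail for every completion. It is conjunction.
So the tagging must be: noun conjunction noun conjunction conjunction noun determiner determiner.
Check: rule 1 satisfied; rule 2 satisfied.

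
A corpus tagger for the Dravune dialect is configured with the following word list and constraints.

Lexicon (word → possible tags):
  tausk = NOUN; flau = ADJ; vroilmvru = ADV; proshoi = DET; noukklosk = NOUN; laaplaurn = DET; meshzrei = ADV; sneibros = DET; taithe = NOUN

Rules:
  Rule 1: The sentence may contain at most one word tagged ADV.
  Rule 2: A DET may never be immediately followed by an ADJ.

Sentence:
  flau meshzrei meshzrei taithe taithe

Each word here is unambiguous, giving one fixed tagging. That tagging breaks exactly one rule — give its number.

1

Fixed tagging: ADJ ADV ADV NOUN NOUN.
Applying the rules: R1 violated, R2 holds.
Only rule 1 fails.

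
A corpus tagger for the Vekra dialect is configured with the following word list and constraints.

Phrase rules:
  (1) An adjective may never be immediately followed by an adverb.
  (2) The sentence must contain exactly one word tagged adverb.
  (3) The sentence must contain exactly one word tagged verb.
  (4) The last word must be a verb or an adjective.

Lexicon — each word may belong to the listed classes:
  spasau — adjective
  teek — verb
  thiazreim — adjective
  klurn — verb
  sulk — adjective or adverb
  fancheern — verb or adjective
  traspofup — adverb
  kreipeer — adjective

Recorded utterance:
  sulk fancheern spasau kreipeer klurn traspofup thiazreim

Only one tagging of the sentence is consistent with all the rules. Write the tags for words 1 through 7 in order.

adjective adjective adjective adjective verb adverb adjective

Candidates per position — 1:sulk {adjective,adverb}; 2:fancheern {verb,adjective}; 3:spasau {adjective}; 4:kreipeer {adjective}; 5:klurn {verb}; 6:traspofup {adverb}; 7:thiazreim {adjective}.
If word 1 were adverb, no tagging could satisfy rule 2; so word 1 is adjective.
If word 2 were verb, no tagging could satisfy rule 3; so word 2 is adjective.
So the tagging must be: adjective adjective adjective adjective verb adverb adjective.
Checking: rule 1 satisfied; rule 2 satisfied; rule 3 satisfied; rule 4 satisfied.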